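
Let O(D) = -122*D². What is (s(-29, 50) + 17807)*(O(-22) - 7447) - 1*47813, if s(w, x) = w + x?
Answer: -1185520673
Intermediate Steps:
(s(-29, 50) + 17807)*(O(-22) - 7447) - 1*47813 = ((-29 + 50) + 17807)*(-122*(-22)² - 7447) - 1*47813 = (21 + 17807)*(-122*484 - 7447) - 47813 = 17828*(-59048 - 7447) - 47813 = 17828*(-66495) - 47813 = -1185472860 - 47813 = -1185520673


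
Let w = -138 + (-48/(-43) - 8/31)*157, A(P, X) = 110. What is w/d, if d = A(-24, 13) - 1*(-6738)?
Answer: -2173/4564192 ≈ -0.00047610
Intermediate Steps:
w = -4346/1333 (w = -138 + (-48*(-1/43) - 8*1/31)*157 = -138 + (48/43 - 8/31)*157 = -138 + (1144/1333)*157 = -138 + 179608/1333 = -4346/1333 ≈ -3.2603)
d = 6848 (d = 110 - 1*(-6738) = 110 + 6738 = 6848)
w/d = -4346/1333/6848 = -4346/1333*1/6848 = -2173/4564192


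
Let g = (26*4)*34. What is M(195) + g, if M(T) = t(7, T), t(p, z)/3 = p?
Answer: 3557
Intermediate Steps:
t(p, z) = 3*p
M(T) = 21 (M(T) = 3*7 = 21)
g = 3536 (g = 104*34 = 3536)
M(195) + g = 21 + 3536 = 3557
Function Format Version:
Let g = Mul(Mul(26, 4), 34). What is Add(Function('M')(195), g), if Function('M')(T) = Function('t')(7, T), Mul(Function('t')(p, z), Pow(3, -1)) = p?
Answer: 3557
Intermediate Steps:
Function('t')(p, z) = Mul(3, p)
Function('M')(T) = 21 (Function('M')(T) = Mul(3, 7) = 21)
g = 3536 (g = Mul(104, 34) = 3536)
Add(Function('M')(195), g) = Add(21, 3536) = 3557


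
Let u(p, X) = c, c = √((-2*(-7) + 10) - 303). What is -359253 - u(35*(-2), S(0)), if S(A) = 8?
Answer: -359253 - 3*I*√31 ≈ -3.5925e+5 - 16.703*I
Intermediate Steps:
c = 3*I*√31 (c = √((14 + 10) - 303) = √(24 - 303) = √(-279) = 3*I*√31 ≈ 16.703*I)
u(p, X) = 3*I*√31
-359253 - u(35*(-2), S(0)) = -359253 - 3*I*√31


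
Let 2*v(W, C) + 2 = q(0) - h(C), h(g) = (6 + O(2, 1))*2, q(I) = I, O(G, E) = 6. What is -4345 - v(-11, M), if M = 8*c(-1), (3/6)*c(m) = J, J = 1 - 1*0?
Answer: -4332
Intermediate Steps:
J = 1 (J = 1 + 0 = 1)
c(m) = 2 (c(m) = 2*1 = 2)
M = 16 (M = 8*2 = 16)
h(g) = 24 (h(g) = (6 + 6)*2 = 12*2 = 24)
v(W, C) = -13 (v(W, C) = -1 + (0 - 1*24)/2 = -1 + (0 - 24)/2 = -1 + (½)*(-24) = -1 - 12 = -13)
-4345 - v(-11, M) = -4345 - 1*(-13) = -4345 + 13 = -4332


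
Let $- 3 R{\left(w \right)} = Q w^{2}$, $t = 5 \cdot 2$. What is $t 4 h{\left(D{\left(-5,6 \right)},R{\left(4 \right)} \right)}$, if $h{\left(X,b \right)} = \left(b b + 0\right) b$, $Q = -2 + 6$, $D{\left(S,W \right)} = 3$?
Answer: $- \frac{10485760}{27} \approx -3.8836 \cdot 10^{5}$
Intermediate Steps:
$Q = 4$
$t = 10$
$R{\left(w \right)} = - \frac{4 w^{2}}{3}$
$h{\left(X,b \right)} = b^{3}$ ($h{\left(X,b \right)} = \left(b^{2} + 0\right) b = b^{2} b = b^{3}$)
$t 4 h{\left(D{\left(-5,6 \right)},R{\left(4 \right)} \right)} = 10 \cdot 4 \left(- \frac{4 \cdot 4^{2}}{3}\right)^{3} = 40 \left(\left(- \frac{4}{3}\right) 16\right)^{3} = 40 \left(- \frac{64}{3}\right)^{3} = 40 \left(- \frac{262144}{27}\right) = - \frac{10485760}{27}$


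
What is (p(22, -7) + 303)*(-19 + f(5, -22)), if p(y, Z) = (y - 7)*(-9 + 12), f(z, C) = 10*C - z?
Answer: -84912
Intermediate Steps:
f(z, C) = -z + 10*C
p(y, Z) = -21 + 3*y (p(y, Z) = (-7 + y)*3 = -21 + 3*y)
(p(22, -7) + 303)*(-19 + f(5, -22)) = ((-21 + 3*22) + 303)*(-19 + (-1*5 + 10*(-22))) = ((-21 + 66) + 303)*(-19 + (-5 - 220)) = (45 + 303)*(-19 - 225) = 348*(-244) = -84912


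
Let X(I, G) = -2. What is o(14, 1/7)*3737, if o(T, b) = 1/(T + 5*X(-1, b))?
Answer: 3737/4 ≈ 934.25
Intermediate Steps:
o(T, b) = 1/(-10 + T) (o(T, b) = 1/(T + 5*(-2)) = 1/(T - 10) = 1/(-10 + T))
o(14, 1/7)*3737 = 3737/(-10 + 14) = 3737/4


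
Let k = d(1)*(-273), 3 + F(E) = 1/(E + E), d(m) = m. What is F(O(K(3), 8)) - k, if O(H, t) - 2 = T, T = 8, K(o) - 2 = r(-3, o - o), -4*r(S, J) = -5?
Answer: 5401/20 ≈ 270.05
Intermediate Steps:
r(S, J) = 5/4 (r(S, J) = -¼*(-5) = 5/4)
K(o) = 13/4 (K(o) = 2 + 5/4 = 13/4)
O(H, t) = 10 (O(H, t) = 2 + 8 = 10)
F(E) = -3 + 1/(2*E) (F(E) = -3 + 1/(E + E) = -3 + 1/(2*E))
k = -273 (k = 1*(-273) = -273)
F(O(K(3), 8)) - k = (-3 + (½)/10) - 1*(-273) = (-3 + (½)*(⅒)) + 273 = (-3 + 1/20) + 273 = -59/20 + 273 = 5401/20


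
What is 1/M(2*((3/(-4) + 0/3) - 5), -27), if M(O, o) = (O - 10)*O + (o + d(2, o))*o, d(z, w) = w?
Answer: 4/6821 ≈ 0.00058642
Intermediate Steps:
M(O, o) = 2*o² + O*(-10 + O) (M(O, o) = (O - 10)*O + (o + o)*o = (-10 + O)*O + (2*o)*o = O*(-10 + O) + 2*o² = 2*o² + O*(-10 + O))
1/M(2*((3/(-4) + 0/3) - 5), -27) = 1/((2*((3/(-4) + 0/3) - 5))² - 20*((3/(-4) + 0/3) - 5) + 2*(-27)²) = 1/((2*((3*(-¼) + 0*(⅓)) - 5))² - 20*((3*(-¼) + 0*(⅓)) - 5) + 2*729) = 1/((2*((-¾ + 0) - 5))² - 20*((-¾ + 0) - 5) + 1458) = 1/((2*(-¾ - 5))² - 20*(-¾ - 5) + 1458) = 1/((2*(-23/4))² - 20*(-23)/4 + 1458) = 1/((-23/2)² - 10*(-23/2) + 1458) = 1/(529/4 + 115 + 1458) = 1/(6821/4) = 4/6821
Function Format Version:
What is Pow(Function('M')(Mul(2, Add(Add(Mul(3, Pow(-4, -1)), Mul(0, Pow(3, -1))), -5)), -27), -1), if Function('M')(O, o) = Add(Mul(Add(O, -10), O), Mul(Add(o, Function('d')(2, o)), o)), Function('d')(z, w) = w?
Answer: Rational(4, 6821) ≈ 0.00058642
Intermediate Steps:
Function('M')(O, o) = Add(Mul(2, Pow(o, 2)), Mul(O, Add(-10, O))) (Function('M')(O, o) = Add(Mul(Add(O, -10), O), Mul(Add(o, o), o)) = Add(Mul(Add(-10, O), O), Mul(Mul(2, o), o)) = Add(Mul(O, Add(-10, O)), Mul(2, Pow(o, 2))) = Add(Mul(2, Pow(o, 2)), Mul(O, Add(-10, O))))
Pow(Function('M')(Mul(2, Add(Add(Mul(3, Pow(-4, -1)), Mul(0, Pow(3, -1))), -5)), -27), -1) = Pow(Add(Pow(Mul(2, Add(Add(Mul(3, Pow(-4, -1)), Mul(0, Pow(3, -1))), -5)), 2), Mul(-10, Mul(2, Add(Add(Mul(3, Pow(-4, -1)), Mul(0, Pow(3, -1))), -5))), Mul(2, Pow(-27, 2))), -1) = Pow(Add(Pow(Mul(2, Add(Add(Mul(3, Rational(-1, 4)), Mul(0, Rational(1, 3))), -5)), 2), Mul(-10, Mul(2, Add(Add(Mul(3, Rational(-1, 4)), Mul(0, Rational(1, 3))), -5))), Mul(2, 729)), -1) = Pow(Add(Pow(Mul(2, Add(Add(Rational(-3, 4), 0), -5)), 2), Mul(-10, Mul(2, Add(Add(Rational(-3, 4), 0), -5))), 1458), -1) = Pow(Add(Pow(Mul(2, Add(Rational(-3, 4), -5)), 2), Mul(-10, Mul(2, Add(Rational(-3, 4), -5))), 1458), -1) = Pow(Add(Pow(Mul(2, Rational(-23, 4)), 2), Mul(-10, Mul(2, Rational(-23, 4))), 1458), -1) = Pow(Add(Pow(Rational(-23, 2), 2), Mul(-10, Rational(-23, 2)), 1458), -1) = Pow(Add(Rational(529, 4), 115, 1458), -1) = Pow(Rational(6821, 4), -1) = Rational(4, 6821)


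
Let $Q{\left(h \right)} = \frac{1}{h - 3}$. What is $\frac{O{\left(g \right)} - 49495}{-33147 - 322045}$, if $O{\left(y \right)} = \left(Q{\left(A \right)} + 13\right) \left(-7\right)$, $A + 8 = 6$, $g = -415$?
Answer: $\frac{247923}{1775960} \approx 0.1396$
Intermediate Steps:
$A = -2$ ($A = -8 + 6 = -2$)
$Q{\left(h \right)} = \frac{1}{-3 + h}$
$O{\left(y \right)} = - \frac{448}{5}$ ($O{\left(y \right)} = \left(\frac{1}{-3 - 2} + 13\right) \left(-7\right) = \left(\frac{1}{-5} + 13\right) \left(-7\right) = \left(- \frac{1}{5} + 13\right) \left(-7\right) = \frac{64}{5} \left(-7\right) = - \frac{448}{5}$)
$\frac{O{\left(g \right)} - 49495}{-33147 - 322045} = \frac{- \frac{448}{5} - 49495}{-33147 - 322045} = - \frac{247923}{5 \left(-355192\right)} = \left(- \frac{247923}{5}\right) \left(- \frac{1}{355192}\right) = \frac{247923}{1775960}$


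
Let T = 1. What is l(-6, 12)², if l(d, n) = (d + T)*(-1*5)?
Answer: 625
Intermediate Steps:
l(d, n) = -5 - 5*d (l(d, n) = (d + 1)*(-1*5) = (1 + d)*(-5) = -5 - 5*d)
l(-6, 12)² = (-5 - 5*(-6))² = (-5 + 30)² = 25² = 625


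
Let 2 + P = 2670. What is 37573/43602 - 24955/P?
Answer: -21474851/2528916 ≈ -8.4917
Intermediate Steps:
P = 2668 (P = -2 + 2670 = 2668)
37573/43602 - 24955/P = 37573/43602 - 24955/2668 = 37573*(1/43602) - 24955*1/2668 = 37573/43602 - 1085/116 = -21474851/2528916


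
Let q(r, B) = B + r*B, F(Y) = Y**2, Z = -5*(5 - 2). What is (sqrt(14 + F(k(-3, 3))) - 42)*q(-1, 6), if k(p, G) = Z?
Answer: 0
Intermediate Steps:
Z = -15 (Z = -5*3 = -15)
k(p, G) = -15
q(r, B) = B + B*r
(sqrt(14 + F(k(-3, 3))) - 42)*q(-1, 6) = (sqrt(14 + (-15)**2) - 42)*(6*(1 - 1)) = (sqrt(14 + 225) - 42)*(6*0) = (sqrt(239) - 42)*0 = (-42 + sqrt(239))*0 = 0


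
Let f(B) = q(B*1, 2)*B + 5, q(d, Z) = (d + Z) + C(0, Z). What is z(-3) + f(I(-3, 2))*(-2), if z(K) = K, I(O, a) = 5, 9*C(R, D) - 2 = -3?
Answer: -737/9 ≈ -81.889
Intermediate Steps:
C(R, D) = -⅑ (C(R, D) = 2/9 + (⅑)*(-3) = 2/9 - ⅓ = -⅑)
q(d, Z) = -⅑ + Z + d (q(d, Z) = (d + Z) - ⅑ = (Z + d) - ⅑ = -⅑ + Z + d)
f(B) = 5 + B*(17/9 + B) (f(B) = (-⅑ + 2 + B*1)*B + 5 = (-⅑ + 2 + B)*B + 5 = (17/9 + B)*B + 5 = B*(17/9 + B) + 5 = 5 + B*(17/9 + B))
z(-3) + f(I(-3, 2))*(-2) = -3 + (5 + (⅑)*5*(17 + 9*5))*(-2) = -3 + (5 + (⅑)*5*(17 + 45))*(-2) = -3 + (5 + (⅑)*5*62)*(-2) = -3 + (5 + 310/9)*(-2) = -3 + (355/9)*(-2) = -3 - 710/9 = -737/9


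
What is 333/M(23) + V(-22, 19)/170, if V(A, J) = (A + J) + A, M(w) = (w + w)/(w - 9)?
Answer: 79139/782 ≈ 101.20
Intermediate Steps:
M(w) = 2*w/(-9 + w) (M(w) = (2*w)/(-9 + w) = 2*w/(-9 + w))
V(A, J) = J + 2*A
333/M(23) + V(-22, 19)/170 = 333/((2*23/(-9 + 23))) + (19 + 2*(-22))/170 = 333/((2*23/14)) + (19 - 44)*(1/170) = 333/((2*23*(1/14))) - 25*1/170 = 333/(23/7) - 5/34 = 333*(7/23) - 5/34 = 2331/23 - 5/34 = 79139/782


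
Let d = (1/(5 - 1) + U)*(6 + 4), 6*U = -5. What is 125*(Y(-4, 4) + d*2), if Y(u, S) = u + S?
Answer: -4375/3 ≈ -1458.3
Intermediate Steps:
U = -⅚ (U = (⅙)*(-5) = -⅚ ≈ -0.83333)
Y(u, S) = S + u
d = -35/6 (d = (1/(5 - 1) - ⅚)*(6 + 4) = (1/4 - ⅚)*10 = (¼ - ⅚)*10 = -7/12*10 = -35/6 ≈ -5.8333)
125*(Y(-4, 4) + d*2) = 125*((4 - 4) - 35/6*2) = 125*(0 - 35/3) = 125*(-35/3) = -4375/3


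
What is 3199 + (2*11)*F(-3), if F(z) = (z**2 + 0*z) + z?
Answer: 3331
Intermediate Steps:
F(z) = z + z**2 (F(z) = (z**2 + 0) + z = z**2 + z = z + z**2)
3199 + (2*11)*F(-3) = 3199 + (2*11)*(-3*(1 - 3)) = 3199 + 22*(-3*(-2)) = 3199 + 22*6 = 3199 + 132 = 3331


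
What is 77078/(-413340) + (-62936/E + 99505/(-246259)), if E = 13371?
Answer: -1201651908048967/226836106941210 ≈ -5.2974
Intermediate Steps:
77078/(-413340) + (-62936/E + 99505/(-246259)) = 77078/(-413340) + (-62936/13371 + 99505/(-246259)) = 77078*(-1/413340) + (-62936*1/13371 + 99505*(-1/246259)) = -38539/206670 + (-62936/13371 - 99505/246259) = -38539/206670 - 16829037779/3292729089 = -1201651908048967/226836106941210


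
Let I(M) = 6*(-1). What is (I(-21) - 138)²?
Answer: 20736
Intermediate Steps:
I(M) = -6
(I(-21) - 138)² = (-6 - 138)² = (-144)² = 20736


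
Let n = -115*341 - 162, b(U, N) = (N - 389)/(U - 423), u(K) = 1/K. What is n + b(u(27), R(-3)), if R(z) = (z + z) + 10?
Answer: -89934989/2284 ≈ -39376.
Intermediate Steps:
R(z) = 10 + 2*z (R(z) = 2*z + 10 = 10 + 2*z)
b(U, N) = (-389 + N)/(-423 + U)
n = -39377 (n = -39215 - 162 = -39377)
n + b(u(27), R(-3)) = -39377 + (-389 + (10 + 2*(-3)))/(-423 + 1/27) = -39377 + (-389 + (10 - 6))/(-423 + 1/27) = -39377 + (-389 + 4)/(-11420/27) = -39377 - 27/11420*(-385) = -39377 + 2079/2284 = -89934989/2284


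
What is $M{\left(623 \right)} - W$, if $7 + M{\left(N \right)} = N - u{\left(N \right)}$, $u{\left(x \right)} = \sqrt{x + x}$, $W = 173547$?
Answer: $-172931 - \sqrt{1246} \approx -1.7297 \cdot 10^{5}$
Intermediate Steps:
$u{\left(x \right)} = \sqrt{2} \sqrt{x}$ ($u{\left(x \right)} = \sqrt{2 x} = \sqrt{2} \sqrt{x}$)
$M{\left(N \right)} = -7 + N - \sqrt{2} \sqrt{N}$ ($M{\left(N \right)} = -7 - \left(- N + \sqrt{2} \sqrt{N}\right) = -7 + N - \sqrt{2} \sqrt{N}$)
$M{\left(623 \right)} - W = \left(-7 + 623 - \sqrt{2} \sqrt{623}\right) - 173547 = \left(-7 + 623 - \sqrt{1246}\right) - 173547 = \left(616 - \sqrt{1246}\right) - 173547 = -172931 - \sqrt{1246}$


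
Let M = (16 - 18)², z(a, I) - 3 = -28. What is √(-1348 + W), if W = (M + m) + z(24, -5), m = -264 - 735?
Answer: 8*I*√37 ≈ 48.662*I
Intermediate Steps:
z(a, I) = -25 (z(a, I) = 3 - 28 = -25)
m = -999
M = 4 (M = (-2)² = 4)
W = -1020 (W = (4 - 999) - 25 = -995 - 25 = -1020)
√(-1348 + W) = √(-1348 - 1020) = √(-2368) = 8*I*√37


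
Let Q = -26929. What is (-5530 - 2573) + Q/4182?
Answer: -33913675/4182 ≈ -8109.4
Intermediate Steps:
(-5530 - 2573) + Q/4182 = (-5530 - 2573) - 26929/4182 = -8103 - 26929*1/4182 = -8103 - 26929/4182 = -33913675/4182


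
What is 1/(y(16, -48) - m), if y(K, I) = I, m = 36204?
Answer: -1/36252 ≈ -2.7585e-5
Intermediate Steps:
1/(y(16, -48) - m) = 1/(-48 - 1*36204) = 1/(-48 - 36204) = 1/(-36252) = -1/36252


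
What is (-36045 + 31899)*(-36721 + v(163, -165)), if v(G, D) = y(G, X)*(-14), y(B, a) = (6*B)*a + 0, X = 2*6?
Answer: 833449650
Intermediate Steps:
X = 12
y(B, a) = 6*B*a (y(B, a) = 6*B*a + 0 = 6*B*a)
v(G, D) = -1008*G (v(G, D) = (6*G*12)*(-14) = (72*G)*(-14) = -1008*G)
(-36045 + 31899)*(-36721 + v(163, -165)) = (-36045 + 31899)*(-36721 - 1008*163) = -4146*(-36721 - 164304) = -4146*(-201025) = 833449650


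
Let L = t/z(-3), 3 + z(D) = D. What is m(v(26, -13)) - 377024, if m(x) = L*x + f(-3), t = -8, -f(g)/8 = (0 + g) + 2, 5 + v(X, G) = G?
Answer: -377040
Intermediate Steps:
v(X, G) = -5 + G
f(g) = -16 - 8*g (f(g) = -8*((0 + g) + 2) = -8*(g + 2) = -8*(2 + g) = -16 - 8*g)
z(D) = -3 + D
L = 4/3 (L = -8/(-3 - 3) = -8/(-6) = -8*(-⅙) = 4/3 ≈ 1.3333)
m(x) = 8 + 4*x/3 (m(x) = 4*x/3 + (-16 - 8*(-3)) = 4*x/3 + (-16 + 24) = 4*x/3 + 8 = 8 + 4*x/3)
m(v(26, -13)) - 377024 = (8 + 4*(-5 - 13)/3) - 377024 = (8 + (4/3)*(-18)) - 377024 = (8 - 24) - 377024 = -16 - 377024 = -377040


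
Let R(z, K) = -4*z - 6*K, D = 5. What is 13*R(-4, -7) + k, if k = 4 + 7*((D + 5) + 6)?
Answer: 870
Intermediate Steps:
R(z, K) = -6*K - 4*z
k = 116 (k = 4 + 7*((5 + 5) + 6) = 4 + 7*(10 + 6) = 4 + 7*16 = 4 + 112 = 116)
13*R(-4, -7) + k = 13*(-6*(-7) - 4*(-4)) + 116 = 13*(42 + 16) + 116 = 13*58 + 116 = 754 + 116 = 870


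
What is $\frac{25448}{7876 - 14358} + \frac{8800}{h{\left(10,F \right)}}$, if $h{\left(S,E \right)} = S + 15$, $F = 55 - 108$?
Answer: $\frac{1128108}{3241} \approx 348.07$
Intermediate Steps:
$F = -53$ ($F = 55 - 108 = -53$)
$h{\left(S,E \right)} = 15 + S$
$\frac{25448}{7876 - 14358} + \frac{8800}{h{\left(10,F \right)}} = \frac{25448}{7876 - 14358} + \frac{8800}{15 + 10} = \frac{25448}{-6482} + \frac{8800}{25} = 25448 \left(- \frac{1}{6482}\right) + 8800 \cdot \frac{1}{25} = - \frac{12724}{3241} + 352 = \frac{1128108}{3241}$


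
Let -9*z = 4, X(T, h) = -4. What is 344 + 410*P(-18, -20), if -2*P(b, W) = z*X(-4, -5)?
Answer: -184/9 ≈ -20.444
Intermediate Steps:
z = -4/9 (z = -⅑*4 = -4/9 ≈ -0.44444)
P(b, W) = -8/9 (P(b, W) = -(-2)*(-4)/9 = -½*16/9 = -8/9)
344 + 410*P(-18, -20) = 344 + 410*(-8/9) = 344 - 3280/9 = -184/9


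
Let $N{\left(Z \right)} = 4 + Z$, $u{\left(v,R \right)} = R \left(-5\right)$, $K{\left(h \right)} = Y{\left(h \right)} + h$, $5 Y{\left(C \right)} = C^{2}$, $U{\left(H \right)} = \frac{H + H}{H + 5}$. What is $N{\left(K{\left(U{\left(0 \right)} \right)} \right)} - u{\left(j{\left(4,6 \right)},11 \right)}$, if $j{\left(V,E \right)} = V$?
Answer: $59$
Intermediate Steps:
$U{\left(H \right)} = \frac{2 H}{5 + H}$
$Y{\left(C \right)} = \frac{C^{2}}{5}$
$K{\left(h \right)} = h + \frac{h^{2}}{5}$ ($K{\left(h \right)} = \frac{h^{2}}{5} + h = h + \frac{h^{2}}{5}$)
$u{\left(v,R \right)} = - 5 R$
$N{\left(K{\left(U{\left(0 \right)} \right)} \right)} - u{\left(j{\left(4,6 \right)},11 \right)} = \left(4 + \frac{2 \cdot 0 \frac{1}{5 + 0} \left(5 + 2 \cdot 0 \frac{1}{5 + 0}\right)}{5}\right) - \left(-5\right) 11 = \left(4 + \frac{2 \cdot 0 \cdot \frac{1}{5} \left(5 + 2 \cdot 0 \cdot \frac{1}{5}\right)}{5}\right) - -55 = \left(4 + \frac{2 \cdot 0 \cdot \frac{1}{5} \left(5 + 2 \cdot 0 \cdot \frac{1}{5}\right)}{5}\right) + 55 = \left(4 + \frac{1}{5} \cdot 0 \left(5 + 0\right)\right) + 55 = \left(4 + \frac{1}{5} \cdot 0 \cdot 5\right) + 55 = \left(4 + 0\right) + 55 = 4 + 55 = 59$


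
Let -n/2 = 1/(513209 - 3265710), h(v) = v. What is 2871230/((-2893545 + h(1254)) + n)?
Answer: -7903063446230/7961033869789 ≈ -0.99272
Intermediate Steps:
n = 2/2752501 (n = -2/(513209 - 3265710) = -2/(-2752501) = -2*(-1/2752501) = 2/2752501 ≈ 7.2661e-7)
2871230/((-2893545 + h(1254)) + n) = 2871230/((-2893545 + 1254) + 2/2752501) = 2871230/(-2892291 + 2/2752501) = 2871230/(-7961033869789/2752501) = 2871230*(-2752501/7961033869789) = -7903063446230/7961033869789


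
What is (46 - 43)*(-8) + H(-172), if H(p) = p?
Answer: -196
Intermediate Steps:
(46 - 43)*(-8) + H(-172) = (46 - 43)*(-8) - 172 = 3*(-8) - 172 = -24 - 172 = -196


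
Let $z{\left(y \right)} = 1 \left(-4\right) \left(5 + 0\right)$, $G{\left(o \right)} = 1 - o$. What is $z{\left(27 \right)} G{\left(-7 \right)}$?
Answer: $-160$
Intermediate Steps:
$z{\left(y \right)} = -20$ ($z{\left(y \right)} = \left(-4\right) 5 = -20$)
$z{\left(27 \right)} G{\left(-7 \right)} = - 20 \left(1 - -7\right) = - 20 \left(1 + 7\right) = \left(-20\right) 8 = -160$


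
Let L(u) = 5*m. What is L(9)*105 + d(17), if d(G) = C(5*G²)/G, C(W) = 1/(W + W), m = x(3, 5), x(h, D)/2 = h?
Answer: 154759501/49130 ≈ 3150.0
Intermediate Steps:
x(h, D) = 2*h
m = 6 (m = 2*3 = 6)
C(W) = 1/(2*W)
L(u) = 30 (L(u) = 5*6 = 30)
d(G) = 1/(10*G³) (d(G) = (1/(2*((5*G²))))/G = ((1/(5*G²))/2)/G = (1/(10*G²))/G = 1/(10*G³))
L(9)*105 + d(17) = 30*105 + (⅒)/17³ = 3150 + (⅒)*(1/4913) = 3150 + 1/49130 = 154759501/49130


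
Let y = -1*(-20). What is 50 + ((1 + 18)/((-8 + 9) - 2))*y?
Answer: -330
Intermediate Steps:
y = 20
50 + ((1 + 18)/((-8 + 9) - 2))*y = 50 + ((1 + 18)/((-8 + 9) - 2))*20 = 50 + (19/(1 - 2))*20 = 50 + (19/(-1))*20 = 50 + (19*(-1))*20 = 50 - 19*20 = 50 - 380 = -330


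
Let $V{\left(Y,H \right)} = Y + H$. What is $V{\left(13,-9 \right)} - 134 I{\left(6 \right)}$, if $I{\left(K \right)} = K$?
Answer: $-800$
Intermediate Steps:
$V{\left(Y,H \right)} = H + Y$
$V{\left(13,-9 \right)} - 134 I{\left(6 \right)} = \left(-9 + 13\right) - 804 = 4 - 804 = -800$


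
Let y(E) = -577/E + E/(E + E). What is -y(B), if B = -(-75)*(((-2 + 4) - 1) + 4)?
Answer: 779/750 ≈ 1.0387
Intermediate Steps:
B = 375 (B = -(-75)*((2 - 1) + 4) = -(-75)*(1 + 4) = -(-75)*5 = -75*(-5) = 375)
y(E) = ½ - 577/E (y(E) = -577/E + E/((2*E)) = -577/E + E*(1/(2*E)) = -577/E + ½ = ½ - 577/E)
-y(B) = -(-1154 + 375)/(2*375) = -(-779)/(2*375) = -1*(-779/750) = 779/750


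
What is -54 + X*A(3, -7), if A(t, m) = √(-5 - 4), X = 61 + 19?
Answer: -54 + 240*I ≈ -54.0 + 240.0*I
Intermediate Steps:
X = 80
A(t, m) = 3*I (A(t, m) = √(-9) = 3*I)
-54 + X*A(3, -7) = -54 + 80*(3*I) = -54 + 240*I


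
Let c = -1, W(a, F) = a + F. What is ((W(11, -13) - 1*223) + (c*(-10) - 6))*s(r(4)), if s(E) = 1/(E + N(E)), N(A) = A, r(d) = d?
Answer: -221/8 ≈ -27.625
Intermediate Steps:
W(a, F) = F + a
s(E) = 1/(2*E) (s(E) = 1/(E + E) = 1/(2*E))
((W(11, -13) - 1*223) + (c*(-10) - 6))*s(r(4)) = (((-13 + 11) - 1*223) + (-1*(-10) - 6))*((½)/4) = ((-2 - 223) + (10 - 6))*((½)*(¼)) = (-225 + 4)*(⅛) = -221*⅛ = -221/8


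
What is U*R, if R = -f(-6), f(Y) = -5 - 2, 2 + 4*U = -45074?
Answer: -78883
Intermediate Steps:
U = -11269 (U = -½ + (¼)*(-45074) = -½ - 22537/2 = -11269)
f(Y) = -7
R = 7 (R = -1*(-7) = 7)
U*R = -11269*7 = -78883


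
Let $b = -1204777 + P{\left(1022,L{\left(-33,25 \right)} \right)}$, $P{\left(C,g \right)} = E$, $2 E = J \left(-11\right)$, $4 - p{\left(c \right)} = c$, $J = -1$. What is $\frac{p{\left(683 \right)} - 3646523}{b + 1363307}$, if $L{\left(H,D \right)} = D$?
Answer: $- \frac{7294404}{317071} \approx -23.006$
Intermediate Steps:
$p{\left(c \right)} = 4 - c$
$E = \frac{11}{2}$ ($E = \frac{\left(-1\right) \left(-11\right)}{2} = \frac{1}{2} \cdot 11 = \frac{11}{2} \approx 5.5$)
$P{\left(C,g \right)} = \frac{11}{2}$
$b = - \frac{2409543}{2}$ ($b = -1204777 + \frac{11}{2} = - \frac{2409543}{2} \approx -1.2048 \cdot 10^{6}$)
$\frac{p{\left(683 \right)} - 3646523}{b + 1363307} = \frac{\left(4 - 683\right) - 3646523}{- \frac{2409543}{2} + 1363307} = \frac{\left(4 - 683\right) - 3646523}{\frac{317071}{2}} = \left(-679 - 3646523\right) \frac{2}{317071} = \left(-3647202\right) \frac{2}{317071} = - \frac{7294404}{317071}$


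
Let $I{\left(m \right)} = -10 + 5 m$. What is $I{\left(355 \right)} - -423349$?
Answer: $425114$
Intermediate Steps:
$I{\left(355 \right)} - -423349 = \left(-10 + 5 \cdot 355\right) - -423349 = \left(-10 + 1775\right) + 423349 = 1765 + 423349 = 425114$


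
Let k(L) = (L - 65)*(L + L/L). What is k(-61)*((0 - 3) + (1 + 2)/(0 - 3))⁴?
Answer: 1935360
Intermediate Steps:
k(L) = (1 + L)*(-65 + L) (k(L) = (-65 + L)*(L + 1) = (-65 + L)*(1 + L) = (1 + L)*(-65 + L))
k(-61)*((0 - 3) + (1 + 2)/(0 - 3))⁴ = (-65 + (-61)² - 64*(-61))*((0 - 3) + (1 + 2)/(0 - 3))⁴ = (-65 + 3721 + 3904)*(-3 + 3/(-3))⁴ = 7560*(-3 + 3*(-⅓))⁴ = 7560*(-3 - 1)⁴ = 7560*(-4)⁴ = 7560*256 = 1935360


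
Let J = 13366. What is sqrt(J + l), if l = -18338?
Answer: 2*I*sqrt(1243) ≈ 70.512*I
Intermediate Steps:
sqrt(J + l) = sqrt(13366 - 18338) = sqrt(-4972) = 2*I*sqrt(1243)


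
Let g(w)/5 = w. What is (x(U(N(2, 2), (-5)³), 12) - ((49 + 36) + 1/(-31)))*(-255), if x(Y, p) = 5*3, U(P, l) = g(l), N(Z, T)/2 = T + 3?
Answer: 553095/31 ≈ 17842.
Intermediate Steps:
g(w) = 5*w
N(Z, T) = 6 + 2*T (N(Z, T) = 2*(T + 3) = 2*(3 + T) = 6 + 2*T)
U(P, l) = 5*l
x(Y, p) = 15
(x(U(N(2, 2), (-5)³), 12) - ((49 + 36) + 1/(-31)))*(-255) = (15 - ((49 + 36) + 1/(-31)))*(-255) = (15 - (85 - 1/31))*(-255) = (15 - 1*2634/31)*(-255) = (15 - 2634/31)*(-255) = -2169/31*(-255) = 553095/31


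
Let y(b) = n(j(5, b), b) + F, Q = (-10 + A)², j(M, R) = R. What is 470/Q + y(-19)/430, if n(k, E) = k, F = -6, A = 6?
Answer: 10085/344 ≈ 29.317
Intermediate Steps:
Q = 16 (Q = (-10 + 6)² = (-4)² = 16)
y(b) = -6 + b (y(b) = b - 6 = -6 + b)
470/Q + y(-19)/430 = 470/16 + (-6 - 19)/430 = 470*(1/16) - 25*1/430 = 235/8 - 5/86 = 10085/344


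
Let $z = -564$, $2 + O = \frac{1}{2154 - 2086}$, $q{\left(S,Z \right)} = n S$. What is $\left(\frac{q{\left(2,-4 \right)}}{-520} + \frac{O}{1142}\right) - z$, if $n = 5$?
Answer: $\frac{569352623}{1009528} \approx 563.98$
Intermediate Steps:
$q{\left(S,Z \right)} = 5 S$
$O = - \frac{135}{68}$ ($O = -2 + \frac{1}{2154 - 2086} = -2 + \frac{1}{68} = - \frac{135}{68} \approx -1.9853$)
$\left(\frac{q{\left(2,-4 \right)}}{-520} + \frac{O}{1142}\right) - z = \left(\frac{5 \cdot 2}{-520} - \frac{135}{68 \cdot 1142}\right) - -564 = \left(10 \left(- \frac{1}{520}\right) - \frac{135}{77656}\right) + 564 = \left(- \frac{1}{52} - \frac{135}{77656}\right) + 564 = - \frac{21169}{1009528} + 564 = \frac{569352623}{1009528}$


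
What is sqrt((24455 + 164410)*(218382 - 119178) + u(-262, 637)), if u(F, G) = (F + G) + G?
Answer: 2*sqrt(4684041118) ≈ 1.3688e+5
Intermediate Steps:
u(F, G) = F + 2*G
sqrt((24455 + 164410)*(218382 - 119178) + u(-262, 637)) = sqrt((24455 + 164410)*(218382 - 119178) + (-262 + 2*637)) = sqrt(188865*99204 + (-262 + 1274)) = sqrt(18736163460 + 1012) = sqrt(18736164472) = 2*sqrt(4684041118)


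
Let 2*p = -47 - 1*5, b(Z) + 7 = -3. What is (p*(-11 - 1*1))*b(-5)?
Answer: -3120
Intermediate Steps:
b(Z) = -10 (b(Z) = -7 - 3 = -10)
p = -26 (p = (-47 - 1*5)/2 = (-47 - 5)/2 = (1/2)*(-52) = -26)
(p*(-11 - 1*1))*b(-5) = -26*(-11 - 1*1)*(-10) = -26*(-11 - 1)*(-10) = -26*(-12)*(-10) = 312*(-10) = -3120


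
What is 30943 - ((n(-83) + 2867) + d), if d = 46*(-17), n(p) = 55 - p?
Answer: 28720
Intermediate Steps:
d = -782
30943 - ((n(-83) + 2867) + d) = 30943 - (((55 - 1*(-83)) + 2867) - 782) = 30943 - (((55 + 83) + 2867) - 782) = 30943 - ((138 + 2867) - 782) = 30943 - (3005 - 782) = 30943 - 1*2223 = 30943 - 2223 = 28720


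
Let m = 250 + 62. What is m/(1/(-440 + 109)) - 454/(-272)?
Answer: -14044765/136 ≈ -1.0327e+5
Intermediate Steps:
m = 312
m/(1/(-440 + 109)) - 454/(-272) = 312/(1/(-440 + 109)) - 454/(-272) = 312/(1/(-331)) - 454*(-1/272) = 312/(-1/331) + 227/136 = 312*(-331) + 227/136 = -103272 + 227/136 = -14044765/136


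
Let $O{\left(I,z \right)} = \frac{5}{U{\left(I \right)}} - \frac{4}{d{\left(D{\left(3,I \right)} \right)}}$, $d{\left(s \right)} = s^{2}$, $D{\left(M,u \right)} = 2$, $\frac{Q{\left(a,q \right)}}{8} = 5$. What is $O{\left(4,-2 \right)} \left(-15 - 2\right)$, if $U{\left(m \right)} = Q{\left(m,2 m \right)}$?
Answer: $\frac{119}{8} \approx 14.875$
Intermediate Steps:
$Q{\left(a,q \right)} = 40$ ($Q{\left(a,q \right)} = 8 \cdot 5 = 40$)
$U{\left(m \right)} = 40$
$O{\left(I,z \right)} = - \frac{7}{8}$ ($O{\left(I,z \right)} = \frac{5}{40} - \frac{4}{2^{2}} = 5 \cdot \frac{1}{40} - \frac{4}{4} = \frac{1}{8} - 1 = - \frac{7}{8}$)
$O{\left(4,-2 \right)} \left(-15 - 2\right) = - \frac{7 \left(-15 - 2\right)}{8} = \left(- \frac{7}{8}\right) \left(-17\right) = \frac{119}{8}$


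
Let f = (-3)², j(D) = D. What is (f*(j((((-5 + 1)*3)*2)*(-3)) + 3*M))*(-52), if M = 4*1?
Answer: -39312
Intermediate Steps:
M = 4
f = 9
(f*(j((((-5 + 1)*3)*2)*(-3)) + 3*M))*(-52) = (9*((((-5 + 1)*3)*2)*(-3) + 3*4))*(-52) = (9*((-4*3*2)*(-3) + 12))*(-52) = (9*(-12*2*(-3) + 12))*(-52) = (9*(-24*(-3) + 12))*(-52) = (9*(72 + 12))*(-52) = (9*84)*(-52) = 756*(-52) = -39312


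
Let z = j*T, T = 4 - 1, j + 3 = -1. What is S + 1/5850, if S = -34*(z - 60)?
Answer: 14320801/5850 ≈ 2448.0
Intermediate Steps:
j = -4 (j = -3 - 1 = -4)
T = 3
z = -12 (z = -4*3 = -12)
S = 2448 (S = -34*(-12 - 60) = -34*(-72) = 2448)
S + 1/5850 = 2448 + 1/5850 = 14320801/5850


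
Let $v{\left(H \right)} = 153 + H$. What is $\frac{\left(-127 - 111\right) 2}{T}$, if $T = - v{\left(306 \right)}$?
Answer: $\frac{28}{27} \approx 1.037$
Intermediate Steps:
$T = -459$ ($T = - (153 + 306) = \left(-1\right) 459 = -459$)
$\frac{\left(-127 - 111\right) 2}{T} = \frac{\left(-127 - 111\right) 2}{-459} = \left(-127 - 111\right) 2 \left(- \frac{1}{459}\right) = \left(-238\right) 2 \left(- \frac{1}{459}\right) = \left(-476\right) \left(- \frac{1}{459}\right) = \frac{28}{27}$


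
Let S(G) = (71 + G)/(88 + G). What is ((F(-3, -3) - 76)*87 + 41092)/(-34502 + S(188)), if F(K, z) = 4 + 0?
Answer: -9612528/9522293 ≈ -1.0095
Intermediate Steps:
F(K, z) = 4
S(G) = (71 + G)/(88 + G)
((F(-3, -3) - 76)*87 + 41092)/(-34502 + S(188)) = ((4 - 76)*87 + 41092)/(-34502 + (71 + 188)/(88 + 188)) = (-72*87 + 41092)/(-34502 + 259/276) = (-6264 + 41092)/(-34502 + (1/276)*259) = 34828/(-34502 + 259/276) = 34828/(-9522293/276) = 34828*(-276/9522293) = -9612528/9522293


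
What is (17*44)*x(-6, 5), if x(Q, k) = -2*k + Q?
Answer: -11968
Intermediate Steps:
x(Q, k) = Q - 2*k
(17*44)*x(-6, 5) = (17*44)*(-6 - 2*5) = 748*(-6 - 10) = 748*(-16) = -11968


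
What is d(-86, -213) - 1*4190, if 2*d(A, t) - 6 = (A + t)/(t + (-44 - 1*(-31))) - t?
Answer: -1844087/452 ≈ -4079.8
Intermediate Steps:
d(A, t) = 3 - t/2 + (A + t)/(2*(-13 + t)) (d(A, t) = 3 + ((A + t)/(t + (-44 - 1*(-31))) - t)/2 = 3 + ((A + t)/(t + (-44 + 31)) - t)/2 = 3 + ((A + t)/(t - 13) - t)/2 = 3 + ((A + t)/(-13 + t) - t)/2 = 3 + (-t + (A + t)/(-13 + t))/2 = 3 + (-t/2 + (A + t)/(2*(-13 + t))) = 3 - t/2 + (A + t)/(2*(-13 + t)))
d(-86, -213) - 1*4190 = (-78 - 86 - 1*(-213)² + 20*(-213))/(2*(-13 - 213)) - 1*4190 = (½)*(-78 - 86 - 1*45369 - 4260)/(-226) - 4190 = (½)*(-1/226)*(-78 - 86 - 45369 - 4260) - 4190 = (½)*(-1/226)*(-49793) - 4190 = 49793/452 - 4190 = -1844087/452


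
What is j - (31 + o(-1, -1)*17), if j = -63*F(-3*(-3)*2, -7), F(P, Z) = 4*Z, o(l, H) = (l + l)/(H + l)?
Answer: 1716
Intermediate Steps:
o(l, H) = 2*l/(H + l) (o(l, H) = (2*l)/(H + l) = 2*l/(H + l))
j = 1764 (j = -252*(-7) = -63*(-28) = 1764)
j - (31 + o(-1, -1)*17) = 1764 - (31 + (2*(-1)/(-1 - 1))*17) = 1764 - (31 + (2*(-1)/(-2))*17) = 1764 - (31 + (2*(-1)*(-½))*17) = 1764 - (31 + 1*17) = 1764 - (31 + 17) = 1764 - 1*48 = 1764 - 48 = 1716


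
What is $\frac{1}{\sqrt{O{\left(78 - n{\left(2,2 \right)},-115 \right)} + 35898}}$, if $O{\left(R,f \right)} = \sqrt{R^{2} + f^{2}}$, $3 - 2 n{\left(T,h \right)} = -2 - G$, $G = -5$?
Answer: $\frac{1}{\sqrt{35898 + \sqrt{19309}}} \approx 0.0052678$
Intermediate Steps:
$n{\left(T,h \right)} = 0$ ($n{\left(T,h \right)} = \frac{3}{2} - \frac{-2 - -5}{2} = \frac{3}{2} - \frac{-2 + 5}{2} = \frac{3}{2} - \frac{3}{2} = 0$)
$\frac{1}{\sqrt{O{\left(78 - n{\left(2,2 \right)},-115 \right)} + 35898}} = \frac{1}{\sqrt{\sqrt{\left(78 - 0\right)^{2} + \left(-115\right)^{2}} + 35898}} = \frac{1}{\sqrt{\sqrt{\left(78 + 0\right)^{2} + 13225} + 35898}} = \frac{1}{\sqrt{\sqrt{78^{2} + 13225} + 35898}} = \frac{1}{\sqrt{\sqrt{6084 + 13225} + 35898}} = \frac{1}{\sqrt{\sqrt{19309} + 35898}} = \frac{1}{\sqrt{35898 + \sqrt{19309}}}$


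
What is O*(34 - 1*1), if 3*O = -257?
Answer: -2827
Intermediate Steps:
O = -257/3 (O = (1/3)*(-257) = -257/3 ≈ -85.667)
O*(34 - 1*1) = -257*(34 - 1*1)/3 = -257*(34 - 1)/3 = -257/3*33 = -2827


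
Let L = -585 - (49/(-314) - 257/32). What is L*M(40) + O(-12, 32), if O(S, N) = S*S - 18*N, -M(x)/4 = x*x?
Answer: 579513576/157 ≈ 3.6912e+6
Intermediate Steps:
M(x) = -4*x² (M(x) = -4*x*x = -4*x²)
L = -2897907/5024 (L = -585 - (49*(-1/314) - 257*1/32) = -585 - (-49/314 - 257/32) = -585 - 1*(-41133/5024) = -585 + 41133/5024 = -2897907/5024 ≈ -576.81)
O(S, N) = S² - 18*N
L*M(40) + O(-12, 32) = -(-2897907)*40²/1256 + ((-12)² - 18*32) = -(-2897907)*1600/1256 + (144 - 576) = -2897907/5024*(-6400) - 432 = 579581400/157 - 432 = 579513576/157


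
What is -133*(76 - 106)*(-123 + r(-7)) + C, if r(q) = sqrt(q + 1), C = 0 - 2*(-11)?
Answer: -490748 + 3990*I*sqrt(6) ≈ -4.9075e+5 + 9773.5*I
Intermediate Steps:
C = 22 (C = 0 + 22 = 22)
r(q) = sqrt(1 + q)
-133*(76 - 106)*(-123 + r(-7)) + C = -133*(76 - 106)*(-123 + sqrt(1 - 7)) + 22 = -(-3990)*(-123 + sqrt(-6)) + 22 = -(-3990)*(-123 + I*sqrt(6)) + 22 = -133*(3690 - 30*I*sqrt(6)) + 22 = (-490770 + 3990*I*sqrt(6)) + 22 = -490748 + 3990*I*sqrt(6)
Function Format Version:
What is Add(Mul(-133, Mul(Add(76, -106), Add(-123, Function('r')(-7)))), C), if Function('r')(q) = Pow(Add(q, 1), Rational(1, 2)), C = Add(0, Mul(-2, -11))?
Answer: Add(-490748, Mul(3990, I, Pow(6, Rational(1, 2)))) ≈ Add(-4.9075e+5, Mul(9773.5, I))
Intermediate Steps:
C = 22 (C = Add(0, 22) = 22)
Function('r')(q) = Pow(Add(1, q), Rational(1, 2))
Add(Mul(-133, Mul(Add(76, -106), Add(-123, Function('r')(-7)))), C) = Add(Mul(-133, Mul(Add(76, -106), Add(-123, Pow(Add(1, -7), Rational(1, 2))))), 22) = Add(Mul(-133, Mul(-30, Add(-123, Pow(-6, Rational(1, 2))))), 22) = Add(Mul(-133, Mul(-30, Add(-123, Mul(I, Pow(6, Rational(1, 2)))))), 22) = Add(Mul(-133, Add(3690, Mul(-30, I, Pow(6, Rational(1, 2))))), 22) = Add(Add(-490770, Mul(3990, I, Pow(6, Rational(1, 2)))), 22) = Add(-490748, Mul(3990, I, Pow(6, Rational(1, 2))))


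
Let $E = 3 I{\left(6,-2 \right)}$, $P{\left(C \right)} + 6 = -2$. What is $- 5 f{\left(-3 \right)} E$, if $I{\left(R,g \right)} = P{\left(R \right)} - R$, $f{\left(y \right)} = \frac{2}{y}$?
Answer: $-140$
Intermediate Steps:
$P{\left(C \right)} = -8$ ($P{\left(C \right)} = -6 - 2 = -8$)
$I{\left(R,g \right)} = -8 - R$
$E = -42$ ($E = 3 \left(-8 - 6\right) = 3 \left(-14\right) = -42$)
$- 5 f{\left(-3 \right)} E = - 5 \frac{2}{-3} \left(-42\right) = - 5 \cdot 2 \left(- \frac{1}{3}\right) \left(-42\right) = \left(-5\right) \left(- \frac{2}{3}\right) \left(-42\right) = \frac{10}{3} \left(-42\right) = -140$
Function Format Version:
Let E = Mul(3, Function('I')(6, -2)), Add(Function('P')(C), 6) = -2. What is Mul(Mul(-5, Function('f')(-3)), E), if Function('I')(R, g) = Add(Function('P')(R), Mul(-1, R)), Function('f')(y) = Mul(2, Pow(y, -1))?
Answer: -140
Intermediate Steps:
Function('P')(C) = -8 (Function('P')(C) = Add(-6, -2) = -8)
Function('I')(R, g) = Add(-8, Mul(-1, R))
E = -42 (E = Mul(3, Add(-8, Mul(-1, 6))) = Mul(3, Add(-8, -6)) = Mul(3, -14) = -42)
Mul(Mul(-5, Function('f')(-3)), E) = Mul(Mul(-5, Mul(2, Pow(-3, -1))), -42) = Mul(Mul(-5, Mul(2, Rational(-1, 3))), -42) = Mul(Mul(-5, Rational(-2, 3)), -42) = Mul(Rational(10, 3), -42) = -140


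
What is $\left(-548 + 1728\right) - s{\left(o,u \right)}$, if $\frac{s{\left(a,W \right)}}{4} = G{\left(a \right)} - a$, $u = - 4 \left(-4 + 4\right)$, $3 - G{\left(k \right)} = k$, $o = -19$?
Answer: $1016$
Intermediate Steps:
$G{\left(k \right)} = 3 - k$
$u = 0$ ($u = \left(-4\right) 0 = 0$)
$s{\left(a,W \right)} = 12 - 8 a$ ($s{\left(a,W \right)} = 4 \left(\left(3 - a\right) - a\right) = 4 \left(3 - 2 a\right) = 12 - 8 a$)
$\left(-548 + 1728\right) - s{\left(o,u \right)} = \left(-548 + 1728\right) - \left(12 - -152\right) = 1180 - \left(12 + 152\right) = 1180 - 164 = 1016$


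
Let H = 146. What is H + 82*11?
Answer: 1048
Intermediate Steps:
H + 82*11 = 146 + 82*11 = 146 + 902 = 1048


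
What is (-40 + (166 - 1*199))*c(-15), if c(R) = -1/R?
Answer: -73/15 ≈ -4.8667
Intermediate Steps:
(-40 + (166 - 1*199))*c(-15) = (-40 + (166 - 1*199))*(-1/(-15)) = (-40 + (166 - 199))*(-1*(-1/15)) = (-40 - 33)*(1/15) = -73*1/15 = -73/15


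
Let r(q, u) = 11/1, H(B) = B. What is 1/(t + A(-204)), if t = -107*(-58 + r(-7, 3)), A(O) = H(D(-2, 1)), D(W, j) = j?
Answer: 1/5030 ≈ 0.00019881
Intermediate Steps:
r(q, u) = 11 (r(q, u) = 11*1 = 11)
A(O) = 1
t = 5029 (t = -107*(-58 + 11) = -107*(-47) = 5029)
1/(t + A(-204)) = 1/(5029 + 1) = 1/5030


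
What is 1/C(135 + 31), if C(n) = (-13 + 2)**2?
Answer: 1/121 ≈ 0.0082645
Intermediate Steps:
C(n) = 121 (C(n) = (-11)**2 = 121)
1/C(135 + 31) = 1/121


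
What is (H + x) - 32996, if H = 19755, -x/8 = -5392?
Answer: 29895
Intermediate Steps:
x = 43136 (x = -8*(-5392) = 43136)
(H + x) - 32996 = (19755 + 43136) - 32996 = 62891 - 32996 = 29895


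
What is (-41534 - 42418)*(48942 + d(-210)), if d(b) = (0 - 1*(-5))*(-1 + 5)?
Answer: -4110457824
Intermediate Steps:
d(b) = 20 (d(b) = (0 + 5)*4 = 5*4 = 20)
(-41534 - 42418)*(48942 + d(-210)) = (-41534 - 42418)*(48942 + 20) = -83952*48962 = -4110457824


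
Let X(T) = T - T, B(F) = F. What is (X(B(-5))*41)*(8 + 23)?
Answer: 0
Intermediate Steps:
X(T) = 0
(X(B(-5))*41)*(8 + 23) = (0*41)*(8 + 23) = 0*31 = 0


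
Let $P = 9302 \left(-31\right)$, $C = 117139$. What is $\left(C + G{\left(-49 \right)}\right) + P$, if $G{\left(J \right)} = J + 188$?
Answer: $-171084$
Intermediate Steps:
$G{\left(J \right)} = 188 + J$
$P = -288362$
$\left(C + G{\left(-49 \right)}\right) + P = \left(117139 + \left(188 - 49\right)\right) - 288362 = \left(117139 + 139\right) - 288362 = 117278 - 288362 = -171084$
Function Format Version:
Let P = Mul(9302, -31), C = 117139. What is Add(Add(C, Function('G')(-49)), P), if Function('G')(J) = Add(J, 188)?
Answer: -171084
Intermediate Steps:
Function('G')(J) = Add(188, J)
P = -288362
Add(Add(C, Function('G')(-49)), P) = Add(Add(117139, Add(188, -49)), -288362) = Add(Add(117139, 139), -288362) = Add(117278, -288362) = -171084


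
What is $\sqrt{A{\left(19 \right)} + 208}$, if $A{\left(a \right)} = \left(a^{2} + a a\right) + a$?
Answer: $\sqrt{949} \approx 30.806$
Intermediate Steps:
$A{\left(a \right)} = a + 2 a^{2}$ ($A{\left(a \right)} = \left(a^{2} + a^{2}\right) + a = 2 a^{2} + a = a + 2 a^{2}$)
$\sqrt{A{\left(19 \right)} + 208} = \sqrt{19 \left(1 + 2 \cdot 19\right) + 208} = \sqrt{19 \left(1 + 38\right) + 208} = \sqrt{19 \cdot 39 + 208} = \sqrt{741 + 208} = \sqrt{949}$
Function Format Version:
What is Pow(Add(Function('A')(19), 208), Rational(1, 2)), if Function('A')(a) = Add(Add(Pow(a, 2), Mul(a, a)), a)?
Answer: Pow(949, Rational(1, 2)) ≈ 30.806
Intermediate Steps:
Function('A')(a) = Add(a, Mul(2, Pow(a, 2))) (Function('A')(a) = Add(Add(Pow(a, 2), Pow(a, 2)), a) = Add(Mul(2, Pow(a, 2)), a) = Add(a, Mul(2, Pow(a, 2))))
Pow(Add(Function('A')(19), 208), Rational(1, 2)) = Pow(Add(Mul(19, Add(1, Mul(2, 19))), 208), Rational(1, 2)) = Pow(Add(Mul(19, Add(1, 38)), 208), Rational(1, 2)) = Pow(Add(Mul(19, 39), 208), Rational(1, 2)) = Pow(Add(741, 208), Rational(1, 2)) = Pow(949, Rational(1, 2))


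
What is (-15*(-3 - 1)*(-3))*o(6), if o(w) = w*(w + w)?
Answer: -12960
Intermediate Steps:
o(w) = 2*w² (o(w) = w*(2*w) = 2*w²)
(-15*(-3 - 1)*(-3))*o(6) = (-15*(-3 - 1)*(-3))*(2*6²) = (-(-60)*(-3))*(2*36) = -15*12*72 = -180*72 = -12960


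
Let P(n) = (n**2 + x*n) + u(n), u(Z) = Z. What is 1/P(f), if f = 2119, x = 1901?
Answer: 1/8520499 ≈ 1.1736e-7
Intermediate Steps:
P(n) = n**2 + 1902*n (P(n) = (n**2 + 1901*n) + n = n**2 + 1902*n)
1/P(f) = 1/(2119*(1902 + 2119)) = 1/(2119*4021) = 1/8520499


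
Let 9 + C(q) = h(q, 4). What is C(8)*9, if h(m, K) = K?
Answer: -45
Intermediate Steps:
C(q) = -5 (C(q) = -9 + 4 = -5)
C(8)*9 = -5*9 = -45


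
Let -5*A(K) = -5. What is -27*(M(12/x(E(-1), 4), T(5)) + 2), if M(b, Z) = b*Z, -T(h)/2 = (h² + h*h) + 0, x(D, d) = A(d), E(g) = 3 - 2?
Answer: 32346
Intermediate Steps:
E(g) = 1
A(K) = 1 (A(K) = -⅕*(-5) = 1)
x(D, d) = 1
T(h) = -4*h² (T(h) = -2*((h² + h*h) + 0) = -2*((h² + h²) + 0) = -2*(2*h² + 0) = -4*h²)
M(b, Z) = Z*b
-27*(M(12/x(E(-1), 4), T(5)) + 2) = -27*((-4*5²)*(12/1) + 2) = -27*((-4*25)*(12*1) + 2) = -27*(-100*12 + 2) = -27*(-1200 + 2) = -27*(-1198) = 32346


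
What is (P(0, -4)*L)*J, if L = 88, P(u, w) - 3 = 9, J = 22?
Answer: 23232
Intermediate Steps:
P(u, w) = 12 (P(u, w) = 3 + 9 = 12)
(P(0, -4)*L)*J = (12*88)*22 = 1056*22 = 23232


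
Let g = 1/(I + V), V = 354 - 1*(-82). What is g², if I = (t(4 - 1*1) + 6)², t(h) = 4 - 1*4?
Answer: 1/222784 ≈ 4.4887e-6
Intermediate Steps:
V = 436 (V = 354 + 82 = 436)
t(h) = 0 (t(h) = 4 - 4 = 0)
I = 36 (I = (0 + 6)² = 6² = 36)
g = 1/472 (g = 1/(36 + 436) = 1/472 ≈ 0.0021186)
g² = (1/472)² = 1/222784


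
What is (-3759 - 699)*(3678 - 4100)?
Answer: 1881276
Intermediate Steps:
(-3759 - 699)*(3678 - 4100) = -4458*(-422) = 1881276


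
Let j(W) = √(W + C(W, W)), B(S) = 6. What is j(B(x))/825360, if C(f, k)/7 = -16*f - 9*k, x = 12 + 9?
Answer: I*√29/137560 ≈ 3.9148e-5*I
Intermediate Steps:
x = 21
C(f, k) = -112*f - 63*k (C(f, k) = 7*(-16*f - 9*k) = -112*f - 63*k)
j(W) = √174*√(-W) (j(W) = √(W + (-112*W - 63*W)) = √(W - 175*W) = √(-174*W) = √174*√(-W))
j(B(x))/825360 = (√174*√(-1*6))/825360 = (√174*√(-6))*(1/825360) = (√174*(I*√6))*(1/825360) = (6*I*√29)*(1/825360) = I*√29/137560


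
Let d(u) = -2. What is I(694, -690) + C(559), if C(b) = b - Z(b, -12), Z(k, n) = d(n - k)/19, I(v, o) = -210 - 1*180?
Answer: 3213/19 ≈ 169.11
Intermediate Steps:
I(v, o) = -390 (I(v, o) = -210 - 180 = -390)
Z(k, n) = -2/19
C(b) = 2/19 + b (C(b) = b - 1*(-2/19) = b + 2/19 = 2/19 + b)
I(694, -690) + C(559) = -390 + (2/19 + 559) = -390 + 10623/19 = 3213/19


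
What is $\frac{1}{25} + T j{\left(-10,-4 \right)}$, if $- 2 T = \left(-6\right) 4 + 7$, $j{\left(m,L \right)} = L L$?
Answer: $\frac{3401}{25} \approx 136.04$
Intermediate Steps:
$j{\left(m,L \right)} = L^{2}$
$T = \frac{17}{2}$ ($T = - \frac{\left(-6\right) 4 + 7}{2} = - \frac{-24 + 7}{2} = \left(- \frac{1}{2}\right) \left(-17\right) = \frac{17}{2} \approx 8.5$)
$\frac{1}{25} + T j{\left(-10,-4 \right)} = \frac{1}{25} + \frac{17 \left(-4\right)^{2}}{2} = \frac{1}{25} + \frac{17}{2} \cdot 16 = \frac{1}{25} + 136 = \frac{3401}{25}$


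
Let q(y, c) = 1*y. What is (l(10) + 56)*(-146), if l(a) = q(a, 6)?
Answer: -9636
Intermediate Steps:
q(y, c) = y
l(a) = a
(l(10) + 56)*(-146) = (10 + 56)*(-146) = 66*(-146) = -9636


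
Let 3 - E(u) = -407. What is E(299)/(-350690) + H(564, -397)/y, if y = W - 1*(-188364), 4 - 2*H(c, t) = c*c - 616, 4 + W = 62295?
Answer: -5577059777/8790220195 ≈ -0.63446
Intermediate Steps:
W = 62291 (W = -4 + 62295 = 62291)
H(c, t) = 310 - c**2/2 (H(c, t) = 2 - (c*c - 616)/2 = 2 - (c**2 - 616)/2 = 2 - (-616 + c**2)/2 = 2 + (308 - c**2/2) = 310 - c**2/2)
y = 250655 (y = 62291 - 1*(-188364) = 62291 + 188364 = 250655)
E(u) = 410 (E(u) = 3 - 1*(-407) = 3 + 407 = 410)
E(299)/(-350690) + H(564, -397)/y = 410/(-350690) + (310 - 1/2*564**2)/250655 = 410*(-1/350690) + (310 - 1/2*318096)*(1/250655) = -41/35069 + (310 - 159048)*(1/250655) = -41/35069 - 158738*1/250655 = -41/35069 - 158738/250655 = -5577059777/8790220195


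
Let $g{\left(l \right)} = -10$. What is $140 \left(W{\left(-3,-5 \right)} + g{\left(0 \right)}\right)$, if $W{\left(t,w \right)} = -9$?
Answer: $-2660$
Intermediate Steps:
$140 \left(W{\left(-3,-5 \right)} + g{\left(0 \right)}\right) = 140 \left(-9 - 10\right) = 140 \left(-19\right) = -2660$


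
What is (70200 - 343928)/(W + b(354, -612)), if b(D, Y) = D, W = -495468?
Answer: 136864/247557 ≈ 0.55286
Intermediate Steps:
(70200 - 343928)/(W + b(354, -612)) = (70200 - 343928)/(-495468 + 354) = -273728/(-495114) = -273728*(-1/495114) = 136864/247557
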